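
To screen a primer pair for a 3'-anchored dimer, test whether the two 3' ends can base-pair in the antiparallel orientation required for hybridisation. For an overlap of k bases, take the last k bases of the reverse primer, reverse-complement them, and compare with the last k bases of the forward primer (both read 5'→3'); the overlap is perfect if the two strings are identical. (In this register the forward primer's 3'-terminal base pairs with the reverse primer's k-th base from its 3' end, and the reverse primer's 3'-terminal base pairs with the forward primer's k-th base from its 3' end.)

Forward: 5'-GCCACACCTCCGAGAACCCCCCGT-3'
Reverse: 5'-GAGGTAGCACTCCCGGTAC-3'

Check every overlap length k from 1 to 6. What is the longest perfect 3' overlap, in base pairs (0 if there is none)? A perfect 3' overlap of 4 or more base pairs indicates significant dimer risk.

Last 6 bases (5'→3') — forward …CCCCGT, reverse …CGGTAC.
Reverse complement of the reverse primer's last 6 bases: GTACCG; its first k bases are the reverse complement of the reverse primer's last k bases, so a perfect k-base overlap needs the forward primer's last k bases to equal them.
Comparing (forward last k vs required): k=1: T vs G ✗; k=2: GT vs GT ✓; k=3: CGT vs GTA ✗; k=4: CCGT vs GTAC ✗; k=5: CCCGT vs GTACC ✗; k=6: CCCCGT vs GTACCG ✗.
Only k = 2 is perfect, so the longest perfect 3' overlap is 2.

Longest perfect overlap: 2 complementary base pairs; below the dimer-risk threshold (threshold 4).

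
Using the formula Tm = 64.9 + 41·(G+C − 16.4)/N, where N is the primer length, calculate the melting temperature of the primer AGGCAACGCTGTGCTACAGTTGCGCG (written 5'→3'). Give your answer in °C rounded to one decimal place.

64.3°C

Base counts: A=5, T=5, G=9, C=7; G+C = 16, N = 26.
Tm = 64.9 + 41·(16 − 16.4)/26 = 64.9 + -16.40/26 = 64.3°C.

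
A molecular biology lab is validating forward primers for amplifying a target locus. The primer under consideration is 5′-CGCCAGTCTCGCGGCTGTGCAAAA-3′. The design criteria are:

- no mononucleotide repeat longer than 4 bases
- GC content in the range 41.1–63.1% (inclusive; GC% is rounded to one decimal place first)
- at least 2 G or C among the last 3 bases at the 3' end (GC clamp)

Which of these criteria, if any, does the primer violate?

Fails: GC clamp.

Base counts: A=5, T=4, G=7, C=8 (length 24).
homopolymer run: longest run = 4 ✓
GC content: GC 15/24 = 62.5% ✓
GC clamp: 3' end AAA has 0 G/C, need ≥2 ✗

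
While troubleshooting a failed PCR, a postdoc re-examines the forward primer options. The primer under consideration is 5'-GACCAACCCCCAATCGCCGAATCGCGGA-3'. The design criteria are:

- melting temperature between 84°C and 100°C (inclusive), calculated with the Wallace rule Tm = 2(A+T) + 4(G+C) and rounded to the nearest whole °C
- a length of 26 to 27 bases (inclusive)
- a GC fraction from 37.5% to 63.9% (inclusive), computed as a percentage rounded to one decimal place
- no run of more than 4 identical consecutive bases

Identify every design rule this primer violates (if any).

Base counts: A=8, T=2, G=6, C=12 (length 28).
Tm: Tm = 2·10 + 4·18 = 92°C ✓
length: length 28, outside 26–27 ✗
GC content: GC 18/28 = 64.3%, outside 37.5–63.9% ✗
homopolymer run: longest run = 5, exceeds 4 ✗

Fails: length, GC content, homopolymer run.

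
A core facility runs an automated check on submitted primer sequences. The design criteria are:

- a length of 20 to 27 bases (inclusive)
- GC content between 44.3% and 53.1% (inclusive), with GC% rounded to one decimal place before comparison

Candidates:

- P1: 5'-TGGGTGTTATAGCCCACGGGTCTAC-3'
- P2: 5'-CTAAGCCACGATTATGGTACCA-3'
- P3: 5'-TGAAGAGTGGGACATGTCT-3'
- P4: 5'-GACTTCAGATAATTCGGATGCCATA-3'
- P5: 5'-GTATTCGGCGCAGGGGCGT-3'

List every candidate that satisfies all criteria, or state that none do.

P2 only.

P1 (25 nt, A=4 T=7 G=8 C=6): length 25 ✓; GC 14/25 = 56.0%, outside 44.3–53.1% ✗ — fails.
P2 (22 nt, A=7 T=5 G=4 C=6): length 22 ✓; GC 10/22 = 45.5% ✓ — passes.
P3 (19 nt, A=5 T=5 G=7 C=2): length 19, outside 20–27 ✗; GC 9/19 = 47.4% ✓ — fails.
P4 (25 nt, A=8 T=7 G=5 C=5): length 25 ✓; GC 10/25 = 40.0%, outside 44.3–53.1% ✗ — fails.
P5 (19 nt, A=2 T=4 G=9 C=4): length 19, outside 20–27 ✗; GC 13/19 = 68.4%, outside 44.3–53.1% ✗ — fails.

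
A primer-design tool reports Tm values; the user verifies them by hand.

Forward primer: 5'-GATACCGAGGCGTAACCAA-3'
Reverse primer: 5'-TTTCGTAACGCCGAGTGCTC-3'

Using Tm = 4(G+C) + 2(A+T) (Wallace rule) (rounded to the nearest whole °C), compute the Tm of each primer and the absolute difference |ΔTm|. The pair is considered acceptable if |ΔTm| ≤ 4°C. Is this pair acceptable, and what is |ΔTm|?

|ΔTm| = 4°C; the pair is acceptable.

Forward: A=7 T=2 G=5 C=5 → Tm = 2·9 + 4·10 = 58°C.
Reverse: A=3 T=6 G=5 C=6 → Tm = 2·9 + 4·11 = 62°C.
|ΔTm| = |58 − 62| = 4°C, ≤ 4°C.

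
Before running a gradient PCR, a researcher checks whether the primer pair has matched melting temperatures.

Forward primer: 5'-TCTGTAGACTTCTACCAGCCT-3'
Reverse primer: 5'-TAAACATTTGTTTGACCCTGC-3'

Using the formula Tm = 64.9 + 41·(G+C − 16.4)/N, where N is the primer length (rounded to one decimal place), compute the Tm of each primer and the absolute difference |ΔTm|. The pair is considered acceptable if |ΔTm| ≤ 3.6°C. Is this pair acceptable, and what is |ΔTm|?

Forward: G+C = 10, N = 21 → Tm = 64.9 + 41·(10 − 16.4)/21 = 52.4°C.
Reverse: G+C = 8, N = 21 → Tm = 64.9 + 41·(8 − 16.4)/21 = 48.5°C.
|ΔTm| = |52.4 − 48.5| = 3.9°C, > 3.6°C.

|ΔTm| = 3.9°C; the pair is not acceptable.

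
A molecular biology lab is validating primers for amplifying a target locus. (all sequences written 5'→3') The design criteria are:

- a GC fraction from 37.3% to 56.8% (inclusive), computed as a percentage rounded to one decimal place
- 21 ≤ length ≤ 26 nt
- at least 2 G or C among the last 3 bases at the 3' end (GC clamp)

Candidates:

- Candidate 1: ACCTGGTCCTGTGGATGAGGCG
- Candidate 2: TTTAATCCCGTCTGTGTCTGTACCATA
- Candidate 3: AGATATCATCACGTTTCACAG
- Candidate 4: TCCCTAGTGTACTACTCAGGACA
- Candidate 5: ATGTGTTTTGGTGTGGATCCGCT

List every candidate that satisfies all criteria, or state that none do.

Candidate 3 and Candidate 5.

Candidate 1 (22 nt, A=3 T=5 G=9 C=5): GC 14/22 = 63.6%, outside 37.3–56.8% ✗; length 22 ✓; 3' end GCG has 3 G/C ✓ — fails.
Candidate 2 (27 nt, A=5 T=11 G=4 C=7): GC 11/27 = 40.7% ✓; length 27, outside 21–26 ✗; 3' end ATA has 0 G/C, need ≥2 ✗ — fails.
Candidate 3 (21 nt, A=7 T=6 G=3 C=5): GC 8/21 = 38.1% ✓; length 21 ✓; 3' end CAG has 2 G/C ✓ — passes.
Candidate 4 (23 nt, A=6 T=6 G=4 C=7): GC 11/23 = 47.8% ✓; length 23 ✓; 3' end ACA has 1 G/C, need ≥2 ✗ — fails.
Candidate 5 (23 nt, A=2 T=10 G=8 C=3): GC 11/23 = 47.8% ✓; length 23 ✓; 3' end GCT has 2 G/C ✓ — passes.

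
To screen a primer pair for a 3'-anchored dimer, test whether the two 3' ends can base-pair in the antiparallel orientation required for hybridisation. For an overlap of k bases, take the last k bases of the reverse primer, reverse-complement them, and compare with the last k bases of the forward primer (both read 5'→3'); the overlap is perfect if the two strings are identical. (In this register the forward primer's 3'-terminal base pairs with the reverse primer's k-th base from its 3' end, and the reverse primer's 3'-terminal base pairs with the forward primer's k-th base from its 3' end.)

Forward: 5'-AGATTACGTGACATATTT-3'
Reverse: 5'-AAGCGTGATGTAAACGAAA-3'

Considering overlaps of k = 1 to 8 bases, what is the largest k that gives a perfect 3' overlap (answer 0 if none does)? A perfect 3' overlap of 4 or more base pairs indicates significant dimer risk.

Last 8 bases (5'→3') — forward …ACATATTT, reverse …AAACGAAA.
Reverse complement of the reverse primer's last 8 bases: TTTCGTTT; its first k bases are the reverse complement of the reverse primer's last k bases, so a perfect k-base overlap needs the forward primer's last k bases to equal them.
Comparing (forward last k vs required): k=1: T vs T ✓; k=2: TT vs TT ✓; k=3: TTT vs TTT ✓; k=4: ATTT vs TTTC ✗; k=5: TATTT vs TTTCG ✗; k=6: ATATTT vs TTTCGT ✗; k=7: CATATTT vs TTTCGTT ✗; k=8: ACATATTT vs TTTCGTTT ✗.
Perfect overlaps at k = 1, 2, 3; the largest is 3.

Longest perfect overlap: 3 complementary base pairs; below the dimer-risk threshold (threshold 4).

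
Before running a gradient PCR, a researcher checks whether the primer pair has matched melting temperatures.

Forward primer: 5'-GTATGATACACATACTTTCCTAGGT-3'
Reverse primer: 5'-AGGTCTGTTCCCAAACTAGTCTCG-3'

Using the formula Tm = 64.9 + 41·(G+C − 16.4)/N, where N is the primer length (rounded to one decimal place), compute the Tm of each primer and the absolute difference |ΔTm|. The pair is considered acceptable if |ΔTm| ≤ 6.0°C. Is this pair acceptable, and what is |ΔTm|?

Forward: G+C = 9, N = 25 → Tm = 64.9 + 41·(9 − 16.4)/25 = 52.8°C.
Reverse: G+C = 12, N = 24 → Tm = 64.9 + 41·(12 − 16.4)/24 = 57.4°C.
|ΔTm| = |52.8 − 57.4| = 4.6°C, ≤ 6.0°C.

|ΔTm| = 4.6°C; the pair is acceptable.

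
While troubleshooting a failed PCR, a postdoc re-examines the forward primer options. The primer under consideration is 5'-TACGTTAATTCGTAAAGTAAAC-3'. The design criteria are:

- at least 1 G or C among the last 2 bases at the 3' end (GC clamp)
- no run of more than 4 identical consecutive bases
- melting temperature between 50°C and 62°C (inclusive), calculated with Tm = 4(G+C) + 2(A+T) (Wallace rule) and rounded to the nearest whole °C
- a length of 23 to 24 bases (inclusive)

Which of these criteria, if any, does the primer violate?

Base counts: A=9, T=7, G=3, C=3 (length 22).
GC clamp: 3' end AC has 1 G/C ✓
homopolymer run: longest run = 3 ✓
Tm: Tm = 2·16 + 4·6 = 56°C ✓
length: length 22, outside 23–24 ✗

Fails: length.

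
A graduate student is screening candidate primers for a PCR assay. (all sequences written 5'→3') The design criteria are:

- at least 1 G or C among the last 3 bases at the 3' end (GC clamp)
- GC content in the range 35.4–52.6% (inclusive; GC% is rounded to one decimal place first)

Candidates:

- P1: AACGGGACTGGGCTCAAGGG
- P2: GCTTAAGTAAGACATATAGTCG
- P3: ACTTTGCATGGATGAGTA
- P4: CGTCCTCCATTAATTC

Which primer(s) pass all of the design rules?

P2, P3 and P4.

P1 (20 nt, A=5 T=2 G=9 C=4): 3' end GGG has 3 G/C ✓; GC 13/20 = 65.0%, outside 35.4–52.6% ✗ — fails.
P2 (22 nt, A=8 T=6 G=5 C=3): 3' end TCG has 2 G/C ✓; GC 8/22 = 36.4% ✓ — passes.
P3 (18 nt, A=5 T=6 G=5 C=2): 3' end GTA has 1 G/C ✓; GC 7/18 = 38.9% ✓ — passes.
P4 (16 nt, A=3 T=6 G=1 C=6): 3' end TTC has 1 G/C ✓; GC 7/16 = 43.8% ✓ — passes.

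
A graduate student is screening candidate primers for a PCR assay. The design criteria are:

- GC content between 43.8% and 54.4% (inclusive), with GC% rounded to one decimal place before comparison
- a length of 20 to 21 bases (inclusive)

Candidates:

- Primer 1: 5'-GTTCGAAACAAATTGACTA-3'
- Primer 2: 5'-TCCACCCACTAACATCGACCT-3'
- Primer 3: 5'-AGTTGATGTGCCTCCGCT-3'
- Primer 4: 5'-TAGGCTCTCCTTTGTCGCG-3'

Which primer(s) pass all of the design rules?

Primer 2 only.

Primer 1 (19 nt, A=8 T=5 G=3 C=3): GC 6/19 = 31.6%, outside 43.8–54.4% ✗; length 19, outside 20–21 ✗ — fails.
Primer 2 (21 nt, A=6 T=4 G=1 C=10): GC 11/21 = 52.4% ✓; length 21 ✓ — passes.
Primer 3 (18 nt, A=2 T=6 G=5 C=5): GC 10/18 = 55.6%, outside 43.8–54.4% ✗; length 18, outside 20–21 ✗ — fails.
Primer 4 (19 nt, A=1 T=7 G=5 C=6): GC 11/19 = 57.9%, outside 43.8–54.4% ✗; length 19, outside 20–21 ✗ — fails.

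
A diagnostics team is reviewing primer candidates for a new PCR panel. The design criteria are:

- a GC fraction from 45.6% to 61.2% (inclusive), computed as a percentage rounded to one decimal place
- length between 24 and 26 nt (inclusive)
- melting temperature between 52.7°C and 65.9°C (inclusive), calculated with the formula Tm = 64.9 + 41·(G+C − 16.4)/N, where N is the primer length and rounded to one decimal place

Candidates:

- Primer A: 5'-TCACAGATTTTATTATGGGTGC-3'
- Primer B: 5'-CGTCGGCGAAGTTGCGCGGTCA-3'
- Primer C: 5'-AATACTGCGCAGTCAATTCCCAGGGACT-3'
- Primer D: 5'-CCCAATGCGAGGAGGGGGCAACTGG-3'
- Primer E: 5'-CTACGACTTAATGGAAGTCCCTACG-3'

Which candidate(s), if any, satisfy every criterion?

Primer E only.

Primer A (22 nt, A=5 T=9 G=5 C=3): GC 8/22 = 36.4%, outside 45.6–61.2% ✗; length 22, outside 24–26 ✗; Tm = 64.9 + 41·(8 − 16.4)/22 = 49.2°C, outside 52.7–65.9°C ✗ — fails.
Primer B (22 nt, A=3 T=4 G=9 C=6): GC 15/22 = 68.2%, outside 45.6–61.2% ✗; length 22, outside 24–26 ✗; Tm = 64.9 + 41·(15 − 16.4)/22 = 62.3°C ✓ — fails.
Primer C (28 nt, A=8 T=6 G=6 C=8): GC 14/28 = 50.0% ✓; length 28, outside 24–26 ✗; Tm = 64.9 + 41·(14 − 16.4)/28 = 61.4°C ✓ — fails.
Primer D (25 nt, A=6 T=2 G=11 C=6): GC 17/25 = 68.0%, outside 45.6–61.2% ✗; length 25 ✓; Tm = 64.9 + 41·(17 − 16.4)/25 = 65.9°C ✓ — fails.
Primer E (25 nt, A=7 T=6 G=5 C=7): GC 12/25 = 48.0% ✓; length 25 ✓; Tm = 64.9 + 41·(12 − 16.4)/25 = 57.7°C ✓ — passes.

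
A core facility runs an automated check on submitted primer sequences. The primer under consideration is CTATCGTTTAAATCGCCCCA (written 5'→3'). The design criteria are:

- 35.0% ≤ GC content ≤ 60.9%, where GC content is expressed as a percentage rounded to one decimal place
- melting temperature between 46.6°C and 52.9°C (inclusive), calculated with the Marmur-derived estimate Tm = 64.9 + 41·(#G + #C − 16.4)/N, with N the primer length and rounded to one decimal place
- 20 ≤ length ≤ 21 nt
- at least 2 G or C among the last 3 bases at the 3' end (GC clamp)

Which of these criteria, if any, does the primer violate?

Meets all criteria.

Base counts: A=5, T=6, G=2, C=7 (length 20).
GC content: GC 9/20 = 45.0% ✓
Tm: Tm = 64.9 + 41·(9 − 16.4)/20 = 49.7°C ✓
length: length 20 ✓
GC clamp: 3' end CCA has 2 G/C ✓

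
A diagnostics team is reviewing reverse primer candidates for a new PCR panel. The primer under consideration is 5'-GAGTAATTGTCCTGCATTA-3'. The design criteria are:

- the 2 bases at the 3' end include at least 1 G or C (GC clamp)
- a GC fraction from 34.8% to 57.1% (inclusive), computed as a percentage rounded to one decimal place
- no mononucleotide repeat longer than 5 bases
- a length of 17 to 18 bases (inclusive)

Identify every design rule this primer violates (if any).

Fails: GC clamp, length.

Base counts: A=5, T=7, G=4, C=3 (length 19).
GC clamp: 3' end TA has 0 G/C, need ≥1 ✗
GC content: GC 7/19 = 36.8% ✓
homopolymer run: longest run = 2 ✓
length: length 19, outside 17–18 ✗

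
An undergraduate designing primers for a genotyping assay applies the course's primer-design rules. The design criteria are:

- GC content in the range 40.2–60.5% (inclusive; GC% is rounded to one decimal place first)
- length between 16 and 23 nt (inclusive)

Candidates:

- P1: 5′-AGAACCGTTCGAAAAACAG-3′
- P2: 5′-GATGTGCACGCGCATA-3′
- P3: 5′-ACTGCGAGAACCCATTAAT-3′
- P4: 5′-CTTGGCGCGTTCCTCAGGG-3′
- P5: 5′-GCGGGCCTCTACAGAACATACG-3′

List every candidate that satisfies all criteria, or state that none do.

P1 (19 nt, A=9 T=2 G=4 C=4): GC 8/19 = 42.1% ✓; length 19 ✓ — passes.
P2 (16 nt, A=4 T=3 G=5 C=4): GC 9/16 = 56.3% ✓; length 16 ✓ — passes.
P3 (19 nt, A=7 T=4 G=3 C=5): GC 8/19 = 42.1% ✓; length 19 ✓ — passes.
P4 (19 nt, A=1 T=5 G=7 C=6): GC 13/19 = 68.4%, outside 40.2–60.5% ✗; length 19 ✓ — fails.
P5 (22 nt, A=6 T=3 G=6 C=7): GC 13/22 = 59.1% ✓; length 22 ✓ — passes.

P1, P2, P3 and P5.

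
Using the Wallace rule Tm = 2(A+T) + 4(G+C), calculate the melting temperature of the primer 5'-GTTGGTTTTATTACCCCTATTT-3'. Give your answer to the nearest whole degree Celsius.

Base counts: A=3, T=12, G=3, C=4 (length 22).
Tm = 2·(3+12) + 4·(3+4) = 2·15 + 4·7 = 30 + 28 = 58°C.

58°C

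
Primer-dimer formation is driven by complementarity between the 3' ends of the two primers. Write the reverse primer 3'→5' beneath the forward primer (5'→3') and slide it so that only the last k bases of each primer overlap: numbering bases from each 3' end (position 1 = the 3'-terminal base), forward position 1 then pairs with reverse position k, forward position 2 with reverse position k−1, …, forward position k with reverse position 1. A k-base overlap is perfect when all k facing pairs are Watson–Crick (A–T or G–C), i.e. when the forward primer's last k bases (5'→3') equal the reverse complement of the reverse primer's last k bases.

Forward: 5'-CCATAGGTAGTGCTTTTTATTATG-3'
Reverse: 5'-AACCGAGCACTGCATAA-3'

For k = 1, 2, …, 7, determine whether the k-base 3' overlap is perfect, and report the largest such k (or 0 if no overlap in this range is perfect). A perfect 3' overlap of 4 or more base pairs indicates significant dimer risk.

Last 7 bases (5'→3') — forward …TATTATG, reverse …TGCATAA.
Reverse complement of the reverse primer's last 7 bases: TTATGCA; its first k bases are the reverse complement of the reverse primer's last k bases, so a perfect k-base overlap needs the forward primer's last k bases to equal them.
Comparing (forward last k vs required): k=1: G vs T ✗; k=2: TG vs TT ✗; k=3: ATG vs TTA ✗; k=4: TATG vs TTAT ✗; k=5: TTATG vs TTATG ✓; k=6: ATTATG vs TTATGC ✗; k=7: TATTATG vs TTATGCA ✗.
Only k = 5 is perfect, so the longest perfect 3' overlap is 5.

Longest perfect overlap: 5 complementary base pairs; significant dimer risk (threshold 4).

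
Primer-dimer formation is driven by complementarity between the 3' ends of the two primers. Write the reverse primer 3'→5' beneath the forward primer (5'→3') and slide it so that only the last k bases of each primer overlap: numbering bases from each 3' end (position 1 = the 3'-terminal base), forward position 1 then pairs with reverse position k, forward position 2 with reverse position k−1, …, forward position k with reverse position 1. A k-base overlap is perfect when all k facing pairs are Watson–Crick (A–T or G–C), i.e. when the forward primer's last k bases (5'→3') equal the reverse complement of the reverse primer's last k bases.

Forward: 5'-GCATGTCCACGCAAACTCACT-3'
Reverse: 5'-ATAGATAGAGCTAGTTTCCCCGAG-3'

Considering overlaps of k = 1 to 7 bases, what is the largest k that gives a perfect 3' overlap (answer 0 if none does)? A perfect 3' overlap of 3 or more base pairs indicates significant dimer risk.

Last 7 bases (5'→3') — forward …ACTCACT, reverse …CCCCGAG.
Reverse complement of the reverse primer's last 7 bases: CTCGGGG; its first k bases are the reverse complement of the reverse primer's last k bases, so a perfect k-base overlap needs the forward primer's last k bases to equal them.
Comparing (forward last k vs required): k=1: T vs C ✗; k=2: CT vs CT ✓; k=3: ACT vs CTC ✗; k=4: CACT vs CTCG ✗; k=5: TCACT vs CTCGG ✗; k=6: CTCACT vs CTCGGG ✗; k=7: ACTCACT vs CTCGGGG ✗.
Only k = 2 is perfect, so the longest perfect 3' overlap is 2.

Longest perfect overlap: 2 complementary base pairs; below the dimer-risk threshold (threshold 3).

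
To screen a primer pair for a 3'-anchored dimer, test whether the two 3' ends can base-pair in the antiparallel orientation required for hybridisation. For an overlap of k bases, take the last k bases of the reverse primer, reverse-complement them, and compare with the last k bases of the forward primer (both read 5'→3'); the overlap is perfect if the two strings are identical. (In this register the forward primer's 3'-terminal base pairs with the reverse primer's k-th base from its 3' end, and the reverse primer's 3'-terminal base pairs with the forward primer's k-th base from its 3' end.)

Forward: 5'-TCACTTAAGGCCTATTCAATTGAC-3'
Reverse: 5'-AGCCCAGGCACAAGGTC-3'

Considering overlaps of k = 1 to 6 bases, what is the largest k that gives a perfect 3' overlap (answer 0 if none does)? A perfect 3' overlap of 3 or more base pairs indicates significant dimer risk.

Longest perfect overlap: 3 complementary base pairs; significant dimer risk (threshold 3).

Last 6 bases (5'→3') — forward …ATTGAC, reverse …AAGGTC.
Reverse complement of the reverse primer's last 6 bases: GACCTT; its first k bases are the reverse complement of the reverse primer's last k bases, so a perfect k-base overlap needs the forward primer's last k bases to equal them.
Comparing (forward last k vs required): k=1: C vs G ✗; k=2: AC vs GA ✗; k=3: GAC vs GAC ✓; k=4: TGAC vs GACC ✗; k=5: TTGAC vs GACCT ✗; k=6: ATTGAC vs GACCTT ✗.
Only k = 3 is perfect, so the longest perfect 3' overlap is 3.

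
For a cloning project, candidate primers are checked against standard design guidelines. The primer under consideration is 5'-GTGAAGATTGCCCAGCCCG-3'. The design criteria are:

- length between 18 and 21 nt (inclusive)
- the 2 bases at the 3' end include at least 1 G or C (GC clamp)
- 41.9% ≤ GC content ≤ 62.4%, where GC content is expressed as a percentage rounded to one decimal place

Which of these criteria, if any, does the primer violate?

Base counts: A=4, T=3, G=6, C=6 (length 19).
length: length 19 ✓
GC clamp: 3' end CG has 2 G/C ✓
GC content: GC 12/19 = 63.2%, outside 41.9–62.4% ✗

Fails: GC content.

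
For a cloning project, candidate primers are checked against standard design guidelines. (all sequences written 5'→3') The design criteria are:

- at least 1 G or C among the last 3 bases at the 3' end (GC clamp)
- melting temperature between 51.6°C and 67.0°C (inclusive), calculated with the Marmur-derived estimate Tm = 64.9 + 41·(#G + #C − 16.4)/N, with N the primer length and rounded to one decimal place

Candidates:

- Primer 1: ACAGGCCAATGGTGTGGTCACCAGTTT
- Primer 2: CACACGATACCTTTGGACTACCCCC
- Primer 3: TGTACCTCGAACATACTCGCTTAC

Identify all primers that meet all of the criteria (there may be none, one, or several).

Primer 2 and Primer 3.

Primer 1 (27 nt, A=6 T=7 G=8 C=6): 3' end TTT has 0 G/C, need ≥1 ✗; Tm = 64.9 + 41·(14 − 16.4)/27 = 61.3°C ✓ — fails.
Primer 2 (25 nt, A=6 T=5 G=3 C=11): 3' end CCC has 3 G/C ✓; Tm = 64.9 + 41·(14 − 16.4)/25 = 61.0°C ✓ — passes.
Primer 3 (24 nt, A=6 T=7 G=3 C=8): 3' end TAC has 1 G/C ✓; Tm = 64.9 + 41·(11 − 16.4)/24 = 55.7°C ✓ — passes.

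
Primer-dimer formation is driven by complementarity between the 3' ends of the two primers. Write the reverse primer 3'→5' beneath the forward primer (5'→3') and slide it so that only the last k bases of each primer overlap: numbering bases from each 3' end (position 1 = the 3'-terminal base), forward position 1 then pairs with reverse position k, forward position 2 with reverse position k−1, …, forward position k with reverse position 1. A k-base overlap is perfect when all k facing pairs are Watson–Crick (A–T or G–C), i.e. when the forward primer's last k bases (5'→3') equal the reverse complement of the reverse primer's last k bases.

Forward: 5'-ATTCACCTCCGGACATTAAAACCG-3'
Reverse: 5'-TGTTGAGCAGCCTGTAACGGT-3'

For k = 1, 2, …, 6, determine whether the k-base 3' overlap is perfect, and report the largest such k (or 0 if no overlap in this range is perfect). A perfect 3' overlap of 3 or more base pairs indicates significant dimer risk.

Longest perfect overlap: 4 complementary base pairs; significant dimer risk (threshold 3).

Last 6 bases (5'→3') — forward …AAACCG, reverse …AACGGT.
Reverse complement of the reverse primer's last 6 bases: ACCGTT; its first k bases are the reverse complement of the reverse primer's last k bases, so a perfect k-base overlap needs the forward primer's last k bases to equal them.
Comparing (forward last k vs required): k=1: G vs A ✗; k=2: CG vs AC ✗; k=3: CCG vs ACC ✗; k=4: ACCG vs ACCG ✓; k=5: AACCG vs ACCGT ✗; k=6: AAACCG vs ACCGTT ✗.
Only k = 4 is perfect, so the longest perfect 3' overlap is 4.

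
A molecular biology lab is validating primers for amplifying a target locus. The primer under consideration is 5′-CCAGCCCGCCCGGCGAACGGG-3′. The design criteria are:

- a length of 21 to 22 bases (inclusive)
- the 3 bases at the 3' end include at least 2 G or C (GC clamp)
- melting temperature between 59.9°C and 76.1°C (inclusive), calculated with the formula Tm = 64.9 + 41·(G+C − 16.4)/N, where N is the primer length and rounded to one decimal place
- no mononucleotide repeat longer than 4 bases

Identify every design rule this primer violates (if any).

Meets all criteria.

Base counts: A=3, T=0, G=8, C=10 (length 21).
length: length 21 ✓
GC clamp: 3' end GGG has 3 G/C ✓
Tm: Tm = 64.9 + 41·(18 − 16.4)/21 = 68.0°C ✓
homopolymer run: longest run = 3 ✓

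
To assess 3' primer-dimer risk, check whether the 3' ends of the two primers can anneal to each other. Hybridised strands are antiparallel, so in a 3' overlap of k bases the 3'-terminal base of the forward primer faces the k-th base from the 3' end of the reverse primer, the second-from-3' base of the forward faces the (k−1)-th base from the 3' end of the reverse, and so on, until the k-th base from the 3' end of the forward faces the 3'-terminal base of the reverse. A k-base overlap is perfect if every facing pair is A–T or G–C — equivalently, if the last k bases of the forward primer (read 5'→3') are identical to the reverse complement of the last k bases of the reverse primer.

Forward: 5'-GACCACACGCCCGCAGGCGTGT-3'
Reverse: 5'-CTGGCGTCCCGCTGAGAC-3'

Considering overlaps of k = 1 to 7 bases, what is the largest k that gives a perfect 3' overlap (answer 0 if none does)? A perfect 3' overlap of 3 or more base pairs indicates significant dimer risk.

Last 7 bases (5'→3') — forward …GGCGTGT, reverse …CTGAGAC.
Reverse complement of the reverse primer's last 7 bases: GTCTCAG; its first k bases are the reverse complement of the reverse primer's last k bases, so a perfect k-base overlap needs the forward primer's last k bases to equal them.
Comparing (forward last k vs required): k=1: T vs G ✗; k=2: GT vs GT ✓; k=3: TGT vs GTC ✗; k=4: GTGT vs GTCT ✗; k=5: CGTGT vs GTCTC ✗; k=6: GCGTGT vs GTCTCA ✗; k=7: GGCGTGT vs GTCTCAG ✗.
Only k = 2 is perfect, so the longest perfect 3' overlap is 2.

Longest perfect overlap: 2 complementary base pairs; below the dimer-risk threshold (threshold 3).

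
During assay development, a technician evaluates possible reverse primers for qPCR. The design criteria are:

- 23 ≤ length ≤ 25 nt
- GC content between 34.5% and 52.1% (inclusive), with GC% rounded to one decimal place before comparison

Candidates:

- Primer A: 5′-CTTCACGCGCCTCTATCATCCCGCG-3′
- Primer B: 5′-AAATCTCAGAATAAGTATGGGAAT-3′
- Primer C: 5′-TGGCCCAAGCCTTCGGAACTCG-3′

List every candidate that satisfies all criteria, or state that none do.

None of the candidates satisfy all criteria.

Primer A (25 nt, A=3 T=6 G=4 C=12): length 25 ✓; GC 16/25 = 64.0%, outside 34.5–52.1% ✗ — fails.
Primer B (24 nt, A=11 T=6 G=5 C=2): length 24 ✓; GC 7/24 = 29.2%, outside 34.5–52.1% ✗ — fails.
Primer C (22 nt, A=4 T=4 G=6 C=8): length 22, outside 23–25 ✗; GC 14/22 = 63.6%, outside 34.5–52.1% ✗ — fails.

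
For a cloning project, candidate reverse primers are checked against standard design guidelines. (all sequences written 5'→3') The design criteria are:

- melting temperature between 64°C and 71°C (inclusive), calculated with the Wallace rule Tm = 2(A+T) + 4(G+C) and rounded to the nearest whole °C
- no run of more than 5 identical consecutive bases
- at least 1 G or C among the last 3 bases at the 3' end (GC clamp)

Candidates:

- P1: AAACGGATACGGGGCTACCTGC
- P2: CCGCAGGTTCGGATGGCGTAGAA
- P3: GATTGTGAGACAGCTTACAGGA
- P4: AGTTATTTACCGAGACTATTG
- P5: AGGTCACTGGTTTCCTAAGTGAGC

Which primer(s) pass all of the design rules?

P1 (22 nt, A=6 T=3 G=7 C=6): Tm = 2·9 + 4·13 = 70°C ✓; longest run = 4 ✓; 3' end TGC has 2 G/C ✓ — passes.
P2 (23 nt, A=5 T=4 G=9 C=5): Tm = 2·9 + 4·14 = 74°C, outside 64–71°C ✗; longest run = 2 ✓; 3' end GAA has 1 G/C ✓ — fails.
P3 (22 nt, A=7 T=5 G=7 C=3): Tm = 2·12 + 4·10 = 64°C ✓; longest run = 2 ✓; 3' end GGA has 2 G/C ✓ — passes.
P4 (21 nt, A=6 T=8 G=4 C=3): Tm = 2·14 + 4·7 = 56°C, outside 64–71°C ✗; longest run = 3 ✓; 3' end TTG has 1 G/C ✓ — fails.
P5 (24 nt, A=5 T=7 G=7 C=5): Tm = 2·12 + 4·12 = 72°C, outside 64–71°C ✗; longest run = 3 ✓; 3' end AGC has 2 G/C ✓ — fails.

P1 and P3.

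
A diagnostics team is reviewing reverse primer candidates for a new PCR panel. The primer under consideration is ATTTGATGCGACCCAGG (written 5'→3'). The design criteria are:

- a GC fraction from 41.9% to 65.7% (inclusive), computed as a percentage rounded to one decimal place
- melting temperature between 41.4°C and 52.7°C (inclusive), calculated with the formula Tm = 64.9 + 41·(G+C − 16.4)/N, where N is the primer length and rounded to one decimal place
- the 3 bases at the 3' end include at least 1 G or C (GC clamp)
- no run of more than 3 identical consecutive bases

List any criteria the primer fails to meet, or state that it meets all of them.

Meets all criteria.

Base counts: A=4, T=4, G=5, C=4 (length 17).
GC content: GC 9/17 = 52.9% ✓
Tm: Tm = 64.9 + 41·(9 − 16.4)/17 = 47.1°C ✓
GC clamp: 3' end AGG has 2 G/C ✓
homopolymer run: longest run = 3 ✓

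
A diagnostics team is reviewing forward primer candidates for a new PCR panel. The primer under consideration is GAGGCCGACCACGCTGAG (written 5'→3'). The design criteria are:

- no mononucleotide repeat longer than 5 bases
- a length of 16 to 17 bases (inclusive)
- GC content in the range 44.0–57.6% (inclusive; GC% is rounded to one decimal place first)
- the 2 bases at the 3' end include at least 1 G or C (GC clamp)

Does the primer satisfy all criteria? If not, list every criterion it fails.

Base counts: A=4, T=1, G=7, C=6 (length 18).
homopolymer run: longest run = 2 ✓
length: length 18, outside 16–17 ✗
GC content: GC 13/18 = 72.2%, outside 44.0–57.6% ✗
GC clamp: 3' end AG has 1 G/C ✓

Fails: length, GC content.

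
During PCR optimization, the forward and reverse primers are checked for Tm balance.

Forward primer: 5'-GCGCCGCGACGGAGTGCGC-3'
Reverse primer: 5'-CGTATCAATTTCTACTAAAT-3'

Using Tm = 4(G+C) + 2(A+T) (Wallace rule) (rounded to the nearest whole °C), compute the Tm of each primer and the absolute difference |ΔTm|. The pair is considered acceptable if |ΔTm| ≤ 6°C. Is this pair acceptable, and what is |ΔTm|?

|ΔTm| = 20°C; the pair is not acceptable.

Forward: A=2 T=1 G=9 C=7 → Tm = 2·3 + 4·16 = 70°C.
Reverse: A=7 T=8 G=1 C=4 → Tm = 2·15 + 4·5 = 50°C.
|ΔTm| = |70 − 50| = 20°C, > 6°C.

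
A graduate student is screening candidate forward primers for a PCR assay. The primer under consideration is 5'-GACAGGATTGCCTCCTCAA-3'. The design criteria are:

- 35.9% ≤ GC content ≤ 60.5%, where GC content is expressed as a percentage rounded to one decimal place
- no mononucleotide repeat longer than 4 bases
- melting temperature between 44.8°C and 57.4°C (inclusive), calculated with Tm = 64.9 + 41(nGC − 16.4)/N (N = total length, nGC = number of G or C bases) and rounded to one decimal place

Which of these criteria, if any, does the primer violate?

Base counts: A=5, T=4, G=4, C=6 (length 19).
GC content: GC 10/19 = 52.6% ✓
homopolymer run: longest run = 2 ✓
Tm: Tm = 64.9 + 41·(10 − 16.4)/19 = 51.1°C ✓

Meets all criteria.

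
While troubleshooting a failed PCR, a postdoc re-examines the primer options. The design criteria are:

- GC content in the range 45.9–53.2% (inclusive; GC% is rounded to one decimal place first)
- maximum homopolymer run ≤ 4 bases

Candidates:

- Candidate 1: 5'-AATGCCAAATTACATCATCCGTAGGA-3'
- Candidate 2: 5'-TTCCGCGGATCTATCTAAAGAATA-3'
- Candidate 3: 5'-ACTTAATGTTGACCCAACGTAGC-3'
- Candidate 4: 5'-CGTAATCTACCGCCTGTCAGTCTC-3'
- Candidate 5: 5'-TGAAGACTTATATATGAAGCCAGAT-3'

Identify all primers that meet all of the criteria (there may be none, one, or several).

None of the candidates satisfy all criteria.

Candidate 1 (26 nt, A=10 T=6 G=4 C=6): GC 10/26 = 38.5%, outside 45.9–53.2% ✗; longest run = 3 ✓ — fails.
Candidate 2 (24 nt, A=8 T=7 G=4 C=5): GC 9/24 = 37.5%, outside 45.9–53.2% ✗; longest run = 3 ✓ — fails.
Candidate 3 (23 nt, A=7 T=6 G=4 C=6): GC 10/23 = 43.5%, outside 45.9–53.2% ✗; longest run = 3 ✓ — fails.
Candidate 4 (24 nt, A=4 T=7 G=4 C=9): GC 13/24 = 54.2%, outside 45.9–53.2% ✗; longest run = 2 ✓ — fails.
Candidate 5 (25 nt, A=10 T=7 G=5 C=3): GC 8/25 = 32.0%, outside 45.9–53.2% ✗; longest run = 2 ✓ — fails.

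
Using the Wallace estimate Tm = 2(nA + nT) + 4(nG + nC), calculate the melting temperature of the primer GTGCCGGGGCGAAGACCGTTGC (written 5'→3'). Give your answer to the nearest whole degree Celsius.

76°C

Base counts: A=3, T=3, G=10, C=6 (length 22).
Tm = 2·(3+3) + 4·(10+6) = 2·6 + 4·16 = 12 + 64 = 76°C.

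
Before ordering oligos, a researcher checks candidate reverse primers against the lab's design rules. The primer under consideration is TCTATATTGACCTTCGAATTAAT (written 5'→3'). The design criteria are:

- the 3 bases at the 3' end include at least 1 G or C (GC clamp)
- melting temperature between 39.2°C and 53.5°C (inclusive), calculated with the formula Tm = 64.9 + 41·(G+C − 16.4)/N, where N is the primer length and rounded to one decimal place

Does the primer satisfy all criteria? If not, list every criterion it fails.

Base counts: A=7, T=10, G=2, C=4 (length 23).
GC clamp: 3' end AAT has 0 G/C, need ≥1 ✗
Tm: Tm = 64.9 + 41·(6 − 16.4)/23 = 46.4°C ✓

Fails: GC clamp.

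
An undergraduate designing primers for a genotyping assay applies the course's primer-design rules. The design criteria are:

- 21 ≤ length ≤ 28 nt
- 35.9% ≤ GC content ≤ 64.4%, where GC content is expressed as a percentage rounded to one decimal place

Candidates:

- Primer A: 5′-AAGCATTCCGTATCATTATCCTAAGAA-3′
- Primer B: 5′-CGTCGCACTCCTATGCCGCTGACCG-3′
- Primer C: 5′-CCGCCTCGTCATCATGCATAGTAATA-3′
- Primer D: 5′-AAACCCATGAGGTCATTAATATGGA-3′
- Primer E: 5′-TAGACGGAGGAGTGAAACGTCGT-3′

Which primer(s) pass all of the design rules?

Primer A (27 nt, A=10 T=8 G=3 C=6): length 27 ✓; GC 9/27 = 33.3%, outside 35.9–64.4% ✗ — fails.
Primer B (25 nt, A=3 T=5 G=6 C=11): length 25 ✓; GC 17/25 = 68.0%, outside 35.9–64.4% ✗ — fails.
Primer C (26 nt, A=7 T=7 G=4 C=8): length 26 ✓; GC 12/26 = 46.2% ✓ — passes.
Primer D (25 nt, A=10 T=6 G=5 C=4): length 25 ✓; GC 9/25 = 36.0% ✓ — passes.
Primer E (23 nt, A=7 T=4 G=9 C=3): length 23 ✓; GC 12/23 = 52.2% ✓ — passes.

Primer C, Primer D and Primer E.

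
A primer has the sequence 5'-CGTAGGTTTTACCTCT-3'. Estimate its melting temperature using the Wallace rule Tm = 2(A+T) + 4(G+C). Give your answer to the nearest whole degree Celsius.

46°C

Base counts: A=2, T=7, G=3, C=4 (length 16).
Tm = 2·(2+7) + 4·(3+4) = 2·9 + 4·7 = 18 + 28 = 46°C.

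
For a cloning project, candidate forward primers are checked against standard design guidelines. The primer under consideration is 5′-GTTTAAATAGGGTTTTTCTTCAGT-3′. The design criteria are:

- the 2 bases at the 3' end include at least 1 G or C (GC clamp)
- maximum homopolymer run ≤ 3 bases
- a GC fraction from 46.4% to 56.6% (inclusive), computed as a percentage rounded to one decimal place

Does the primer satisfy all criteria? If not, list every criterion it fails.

Fails: homopolymer run, GC content.

Base counts: A=5, T=12, G=5, C=2 (length 24).
GC clamp: 3' end GT has 1 G/C ✓
homopolymer run: longest run = 5, exceeds 3 ✗
GC content: GC 7/24 = 29.2%, outside 46.4–56.6% ✗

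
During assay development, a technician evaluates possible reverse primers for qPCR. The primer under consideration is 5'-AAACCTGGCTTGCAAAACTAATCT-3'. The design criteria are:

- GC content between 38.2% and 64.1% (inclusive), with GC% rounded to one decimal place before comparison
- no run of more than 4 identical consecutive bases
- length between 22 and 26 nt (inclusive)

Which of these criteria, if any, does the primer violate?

Fails: GC content.

Base counts: A=9, T=6, G=3, C=6 (length 24).
GC content: GC 9/24 = 37.5%, outside 38.2–64.1% ✗
homopolymer run: longest run = 4 ✓
length: length 24 ✓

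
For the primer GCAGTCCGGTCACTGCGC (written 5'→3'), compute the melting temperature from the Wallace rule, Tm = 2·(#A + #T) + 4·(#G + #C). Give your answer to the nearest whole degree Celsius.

62°C

Base counts: A=2, T=3, G=6, C=7 (length 18).
Tm = 2·(2+3) + 4·(6+7) = 2·5 + 4·13 = 10 + 52 = 62°C.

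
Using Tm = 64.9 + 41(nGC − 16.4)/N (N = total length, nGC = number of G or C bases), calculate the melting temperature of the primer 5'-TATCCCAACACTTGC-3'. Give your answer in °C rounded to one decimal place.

39.2°C

Base counts: A=4, T=4, G=1, C=6; G+C = 7, N = 15.
Tm = 64.9 + 41·(7 − 16.4)/15 = 64.9 + -385.40/15 = 39.2°C.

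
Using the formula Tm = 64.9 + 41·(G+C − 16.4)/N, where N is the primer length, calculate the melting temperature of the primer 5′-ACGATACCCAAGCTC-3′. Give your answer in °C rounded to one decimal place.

41.9°C

Base counts: A=5, T=2, G=2, C=6; G+C = 8, N = 15.
Tm = 64.9 + 41·(8 − 16.4)/15 = 64.9 + -344.40/15 = 41.9°C.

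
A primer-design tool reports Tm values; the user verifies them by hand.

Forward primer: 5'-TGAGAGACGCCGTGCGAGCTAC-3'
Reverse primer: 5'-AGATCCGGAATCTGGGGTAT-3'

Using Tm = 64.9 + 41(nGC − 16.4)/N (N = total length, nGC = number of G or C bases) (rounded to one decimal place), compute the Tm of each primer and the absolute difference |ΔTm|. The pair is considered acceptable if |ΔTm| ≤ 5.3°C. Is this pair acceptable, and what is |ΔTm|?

|ΔTm| = 8.6°C; the pair is not acceptable.

Forward: G+C = 14, N = 22 → Tm = 64.9 + 41·(14 − 16.4)/22 = 60.4°C.
Reverse: G+C = 10, N = 20 → Tm = 64.9 + 41·(10 − 16.4)/20 = 51.8°C.
|ΔTm| = |60.4 − 51.8| = 8.6°C, > 5.3°C.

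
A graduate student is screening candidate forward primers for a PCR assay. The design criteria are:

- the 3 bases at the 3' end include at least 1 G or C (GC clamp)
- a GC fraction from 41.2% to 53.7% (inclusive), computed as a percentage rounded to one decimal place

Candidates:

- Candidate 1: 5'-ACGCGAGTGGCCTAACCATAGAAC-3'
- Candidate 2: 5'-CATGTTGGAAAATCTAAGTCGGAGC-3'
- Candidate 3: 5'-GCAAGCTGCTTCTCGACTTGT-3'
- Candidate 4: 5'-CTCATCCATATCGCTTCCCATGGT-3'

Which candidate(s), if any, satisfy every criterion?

Candidate 2, Candidate 3 and Candidate 4.

Candidate 1 (24 nt, A=8 T=3 G=6 C=7): 3' end AAC has 1 G/C ✓; GC 13/24 = 54.2%, outside 41.2–53.7% ✗ — fails.
Candidate 2 (25 nt, A=8 T=6 G=7 C=4): 3' end AGC has 2 G/C ✓; GC 11/25 = 44.0% ✓ — passes.
Candidate 3 (21 nt, A=3 T=7 G=5 C=6): 3' end TGT has 1 G/C ✓; GC 11/21 = 52.4% ✓ — passes.
Candidate 4 (24 nt, A=4 T=8 G=3 C=9): 3' end GGT has 2 G/C ✓; GC 12/24 = 50.0% ✓ — passes.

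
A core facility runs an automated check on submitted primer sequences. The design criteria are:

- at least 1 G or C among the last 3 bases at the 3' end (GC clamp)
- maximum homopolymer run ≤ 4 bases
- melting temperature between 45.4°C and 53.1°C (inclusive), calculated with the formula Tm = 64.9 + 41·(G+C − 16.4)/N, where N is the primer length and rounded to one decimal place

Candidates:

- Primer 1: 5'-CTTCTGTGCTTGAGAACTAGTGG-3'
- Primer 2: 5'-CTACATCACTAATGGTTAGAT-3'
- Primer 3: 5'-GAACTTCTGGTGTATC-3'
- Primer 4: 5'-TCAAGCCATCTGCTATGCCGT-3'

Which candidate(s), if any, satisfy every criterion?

Primer 2 only.

Primer 1 (23 nt, A=4 T=8 G=7 C=4): 3' end TGG has 2 G/C ✓; longest run = 2 ✓; Tm = 64.9 + 41·(11 − 16.4)/23 = 55.3°C, outside 45.4–53.1°C ✗ — fails.
Primer 2 (21 nt, A=7 T=7 G=3 C=4): 3' end GAT has 1 G/C ✓; longest run = 2 ✓; Tm = 64.9 + 41·(7 − 16.4)/21 = 46.5°C ✓ — passes.
Primer 3 (16 nt, A=3 T=6 G=4 C=3): 3' end ATC has 1 G/C ✓; longest run = 2 ✓; Tm = 64.9 + 41·(7 − 16.4)/16 = 40.8°C, outside 45.4–53.1°C ✗ — fails.
Primer 4 (21 nt, A=4 T=6 G=4 C=7): 3' end CGT has 2 G/C ✓; longest run = 2 ✓; Tm = 64.9 + 41·(11 − 16.4)/21 = 54.4°C, outside 45.4–53.1°C ✗ — fails.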